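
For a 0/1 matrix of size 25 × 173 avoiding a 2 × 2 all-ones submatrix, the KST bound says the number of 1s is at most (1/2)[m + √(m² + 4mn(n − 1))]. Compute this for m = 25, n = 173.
z(25, 173; 2, 2) ≤ (1/2)[25 + √(25² + 4·25·173·172)] = (1/2)[25 + √2976225] = 875.087

Kővári–Sós–Turán: let r_1, ..., r_25 be the row sums and z = Σ r_i the total number of 1s. Each pair of columns can share at most one row with both entries 1 (else a 2×2 all-ones block appears), so Σ_i C(r_i, 2) ≤ C(173, 2) = 14878. By convexity Σ_i C(r_i, 2) ≥ 25·C(z/25, 2) = z(z − 25)/(2·25), giving z² − 25z − 25·173·172 ≤ 0 and hence z ≤ (1/2)[25 + √(625 + 4·743900)] = (1/2)[25 + √2976225] ≈ (1/2)(25 + 1725.1739) = 875.087.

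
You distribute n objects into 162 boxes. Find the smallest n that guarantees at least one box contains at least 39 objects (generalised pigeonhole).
n = (39 − 1)·162 + 1 = 6157

By the generalised pigeonhole principle, to guarantee some box contains ≥ r objects we need more than (r − 1) · k objects total. Threshold: n = (r − 1) · k + 1. With r = 39 and k = 162: n = 38 · 162 + 1 = 6156 + 1 = 6157. For n = 6156 = 38 · 162, we can put exactly 38 objects in every box, avoiding 39 in any single one — so 6157 is tight.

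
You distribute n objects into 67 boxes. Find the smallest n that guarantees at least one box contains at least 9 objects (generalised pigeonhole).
n = (9 − 1)·67 + 1 = 537

By the generalised pigeonhole principle, to guarantee some box contains ≥ r objects we need more than (r − 1) · k objects total. Threshold: n = (r − 1) · k + 1. With r = 9 and k = 67: n = 8 · 67 + 1 = 536 + 1 = 537. For n = 536 = 8 · 67, we can put exactly 8 objects in every box, avoiding 9 in any single one — so 537 is tight.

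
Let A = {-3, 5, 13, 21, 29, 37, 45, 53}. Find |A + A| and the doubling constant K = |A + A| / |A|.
K = |A + A| / |A| = 15/8

Enumerate A + A = {a + b : a, b ∈ A}. With |A| = 8, there are |A|^2 = 64 ordered sum pairs; collecting distinct values, A + A = {-6, 2, 10, 18, 26, 34, 42, 50, 58, 66, 74, 82, 90, 98, 106}, so |A + A| = 15. Thus K = 15/8. Here |A + A| = 2|A| − 1 = 15, the minimum possible — so K = 15/8 is minimal, which holds iff A is an arithmetic progression.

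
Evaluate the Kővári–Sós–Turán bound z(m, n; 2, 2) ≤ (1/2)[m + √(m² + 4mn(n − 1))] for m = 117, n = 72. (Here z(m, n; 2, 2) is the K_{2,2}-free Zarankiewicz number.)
z(117, 72; 2, 2) ≤ (1/2)[117 + √(117² + 4·117·72·71)] = (1/2)[117 + √2406105] = 834.0812

Kővári–Sós–Turán: let r_1, ..., r_117 be the row sums and z = Σ r_i the total number of 1s. Each pair of columns can share at most one row with both entries 1 (else a 2×2 all-ones block appears), so Σ_i C(r_i, 2) ≤ C(72, 2) = 2556. By convexity Σ_i C(r_i, 2) ≥ 117·C(z/117, 2) = z(z − 117)/(2·117), giving z² − 117z − 117·72·71 ≤ 0 and hence z ≤ (1/2)[117 + √(13689 + 4·598104)] = (1/2)[117 + √2406105] ≈ (1/2)(117 + 1551.1625) = 834.0812.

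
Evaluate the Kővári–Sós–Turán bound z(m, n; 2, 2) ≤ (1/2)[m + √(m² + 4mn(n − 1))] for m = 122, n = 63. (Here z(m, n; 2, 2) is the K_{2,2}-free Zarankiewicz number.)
z(122, 63; 2, 2) ≤ (1/2)[122 + √(122² + 4·122·63·62)] = (1/2)[122 + √1921012] = 754.0029

Kővári–Sós–Turán: let r_1, ..., r_122 be the row sums and z = Σ r_i the total number of 1s. Each pair of columns can share at most one row with both entries 1 (else a 2×2 all-ones block appears), so Σ_i C(r_i, 2) ≤ C(63, 2) = 1953. By convexity Σ_i C(r_i, 2) ≥ 122·C(z/122, 2) = z(z − 122)/(2·122), giving z² − 122z − 122·63·62 ≤ 0 and hence z ≤ (1/2)[122 + √(14884 + 4·476532)] = (1/2)[122 + √1921012] ≈ (1/2)(122 + 1386.0058) = 754.0029.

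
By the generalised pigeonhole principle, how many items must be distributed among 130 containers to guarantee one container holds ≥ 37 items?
n = (37 − 1)·130 + 1 = 4681

By the generalised pigeonhole principle, to guarantee some box contains ≥ r objects we need more than (r − 1) · k objects total. Threshold: n = (r − 1) · k + 1. With r = 37 and k = 130: n = 36 · 130 + 1 = 4680 + 1 = 4681. For n = 4680 = 36 · 130, we can put exactly 36 objects in every box, avoiding 37 in any single one — so 4681 is tight.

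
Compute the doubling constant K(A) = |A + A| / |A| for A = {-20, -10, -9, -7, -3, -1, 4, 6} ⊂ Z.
K = |A + A| / |A| = 29/8

Enumerate A + A = {a + b : a, b ∈ A}. With |A| = 8, there are |A|^2 = 64 ordered sum pairs; collecting distinct values, A + A = {-40, -30, -29, -27, -23, -21, -20, -19, -18, -17, -16, -14, -13, -12, -11, -10, -8, -6, -5, -4, -3, -2, -1, 1, 3, 5, 8, 10, 12}, so |A + A| = 29. Thus K = 29/8. For comparison, the minimum possible |A + A| over all 8-element sets is 2·8 − 1 = 15 (so min K = 15/8), attained only by arithmetic progressions.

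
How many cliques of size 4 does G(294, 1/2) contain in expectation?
E[# K_4] = C(294, 4) · (1/2)^C(4, 2) = 304985751 / 2^6 = 4765402.359375

For each 4-subset S of vertices (there are C(294, 4) = 304985751 such S), let X_S = 1 if S induces a K_4 (all C(4, 2) = 6 edges present). Then P(X_S = 1) = (1/2)^6 = 1/64. By linearity of expectation, E[# K_4] = C(294, 4) · (1/2)^6 = 304985751 / 64 = 4765402.359375.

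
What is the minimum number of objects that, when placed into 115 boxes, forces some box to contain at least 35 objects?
n = (35 − 1)·115 + 1 = 3911

By the generalised pigeonhole principle, to guarantee some box contains ≥ r objects we need more than (r − 1) · k objects total. Threshold: n = (r − 1) · k + 1. With r = 35 and k = 115: n = 34 · 115 + 1 = 3910 + 1 = 3911. For n = 3910 = 34 · 115, we can put exactly 34 objects in every box, avoiding 35 in any single one — so 3911 is tight.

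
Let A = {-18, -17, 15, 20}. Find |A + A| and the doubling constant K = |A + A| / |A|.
K = |A + A| / |A| = 10/4 = 5/2

Enumerate A + A = {a + b : a, b ∈ A}. With |A| = 4, there are |A|^2 = 16 ordered sum pairs; collecting distinct values, A + A = {-36, -35, -34, -3, -2, 2, 3, 30, 35, 40}, so |A + A| = 10. Thus K = 10/4 = 5/2. For comparison, the minimum possible |A + A| over all 4-element sets is 2·4 − 1 = 7 (so min K = 7/4), attained only by arithmetic progressions.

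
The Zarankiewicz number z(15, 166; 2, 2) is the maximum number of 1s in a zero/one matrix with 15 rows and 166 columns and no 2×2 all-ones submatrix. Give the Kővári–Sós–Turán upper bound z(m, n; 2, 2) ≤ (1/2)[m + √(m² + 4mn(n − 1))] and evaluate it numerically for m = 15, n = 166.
z(15, 166; 2, 2) ≤ (1/2)[15 + √(15² + 4·15·166·165)] = (1/2)[15 + √1643625] = 648.5197

Kővári–Sós–Turán: let r_1, ..., r_15 be the row sums and z = Σ r_i the total number of 1s. Each pair of columns can share at most one row with both entries 1 (else a 2×2 all-ones block appears), so Σ_i C(r_i, 2) ≤ C(166, 2) = 13695. By convexity Σ_i C(r_i, 2) ≥ 15·C(z/15, 2) = z(z − 15)/(2·15), giving z² − 15z − 15·166·165 ≤ 0 and hence z ≤ (1/2)[15 + √(225 + 4·410850)] = (1/2)[15 + √1643625] ≈ (1/2)(15 + 1282.0394) = 648.5197.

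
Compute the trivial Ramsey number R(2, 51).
R(2, 51) = 51

R(2, k) = k for all k ≥ 2: in a 2-colouring of K_k, either some edge is red (a red K_2) or all edges are blue (a blue K_k). And K_{50} coloured all-blue has no blue K_51, so R(2, 51) > 50. Hence R(2, 51) = 51.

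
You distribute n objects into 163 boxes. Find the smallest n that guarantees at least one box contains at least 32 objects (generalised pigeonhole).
n = (32 − 1)·163 + 1 = 5054

By the generalised pigeonhole principle, to guarantee some box contains ≥ r objects we need more than (r − 1) · k objects total. Threshold: n = (r − 1) · k + 1. With r = 32 and k = 163: n = 31 · 163 + 1 = 5053 + 1 = 5054. For n = 5053 = 31 · 163, we can put exactly 31 objects in every box, avoiding 32 in any single one — so 5054 is tight.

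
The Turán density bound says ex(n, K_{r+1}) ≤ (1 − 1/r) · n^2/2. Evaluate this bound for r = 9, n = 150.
Turán density bound = (8/9) · 150^2/2 = 10000

Turán's theorem: ex(n, K_{r+1}) is achieved by the complete r-partite Turán graph T(n, r) with parts as balanced as possible, and is at most (1 − 1/r) · n^2/2. For r = 9, n = 150: the density bound is (8/9) · 22500/2 = 10000. The integer-valued extremum is e(T(150, 9)) = 9999, which is strictly less than the density bound 10000 since 9 ∤ 150 (the parts of T(150, 9) cannot all be equal).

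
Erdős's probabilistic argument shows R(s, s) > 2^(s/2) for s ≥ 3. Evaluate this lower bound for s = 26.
2^(26/2) = 8192; so R(26, 26) > 8192

Colour each edge of K_n uniformly at random with red/blue. The expected number of monochromatic K_26 is C(n, 26) · 2 · 2^(−C(26,2)). If C(n, 26) · 2^(1 − C(26,2)) < 1, then with positive probability no monochromatic K_26 exists, so R(26, 26) > n. The standard estimate C(n, 26) ≤ n^26/26! shows this inequality holds whenever n ≤ 2^(26/2) (since 26! · 2^(C(26,2) − 1) > 2^(26^2/2) ≥ n^26). Hence R(26, 26) > 2^(26/2) = 8192.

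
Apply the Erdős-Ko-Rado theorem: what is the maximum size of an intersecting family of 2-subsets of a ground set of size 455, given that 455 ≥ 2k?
max |F| = C(454, 1) = 454

The Erdős-Ko-Rado theorem states: for n ≥ 2k, an intersecting family of k-subsets of an n-element set has size at most C(n − 1, k − 1), with equality for 'star' families {A ⊆ [n] : |A| = k, i ∈ A} (fix an element i). For n = 455, k = 2: C(454, 1) = 454.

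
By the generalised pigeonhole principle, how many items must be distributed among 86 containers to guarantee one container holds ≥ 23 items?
n = (23 − 1)·86 + 1 = 1893

By the generalised pigeonhole principle, to guarantee some box contains ≥ r objects we need more than (r − 1) · k objects total. Threshold: n = (r − 1) · k + 1. With r = 23 and k = 86: n = 22 · 86 + 1 = 1892 + 1 = 1893. For n = 1892 = 22 · 86, we can put exactly 22 objects in every box, avoiding 23 in any single one — so 1893 is tight.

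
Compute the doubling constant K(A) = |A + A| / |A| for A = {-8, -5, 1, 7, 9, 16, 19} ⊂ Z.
K = |A + A| / |A| = 24/7

Enumerate A + A = {a + b : a, b ∈ A}. With |A| = 7, there are |A|^2 = 49 ordered sum pairs; collecting distinct values, A + A = {-16, -13, -10, -7, -4, -1, 1, 2, 4, 8, 10, 11, 14, 16, 17, 18, 20, 23, 25, 26, 28, 32, 35, 38}, so |A + A| = 24. Thus K = 24/7. For comparison, the minimum possible |A + A| over all 7-element sets is 2·7 − 1 = 13 (so min K = 13/7), attained only by arithmetic progressions.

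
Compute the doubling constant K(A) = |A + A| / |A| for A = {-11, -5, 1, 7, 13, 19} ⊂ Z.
K = |A + A| / |A| = 11/6

Enumerate A + A = {a + b : a, b ∈ A}. With |A| = 6, there are |A|^2 = 36 ordered sum pairs; collecting distinct values, A + A = {-22, -16, -10, -4, 2, 8, 14, 20, 26, 32, 38}, so |A + A| = 11. Thus K = 11/6. Here |A + A| = 2|A| − 1 = 11, the minimum possible — so K = 11/6 is minimal, which holds iff A is an arithmetic progression.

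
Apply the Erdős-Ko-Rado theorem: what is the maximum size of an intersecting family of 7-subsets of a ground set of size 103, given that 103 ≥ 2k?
max |F| = C(102, 6) = 1346548665

The Erdős-Ko-Rado theorem states: for n ≥ 2k, an intersecting family of k-subsets of an n-element set has size at most C(n − 1, k − 1), with equality for 'star' families {A ⊆ [n] : |A| = k, i ∈ A} (fix an element i). For n = 103, k = 7: C(102, 6) = 1346548665.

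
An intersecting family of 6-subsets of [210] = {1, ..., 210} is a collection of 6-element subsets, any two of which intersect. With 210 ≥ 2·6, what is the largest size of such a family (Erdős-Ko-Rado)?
max |F| = C(209, 5) = 3166793916

Erdős-Ko-Rado (1961): when n ≥ 2k, max |F| = C(n−1, k−1). The bound is attained by the star {A : i ∈ A} for any fixed i ∈ [n]. Here C(210−1, 6−1) = C(209, 5) = 3166793916.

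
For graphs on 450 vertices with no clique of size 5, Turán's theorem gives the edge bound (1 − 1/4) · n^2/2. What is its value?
Turán density bound = (3/4) · 450^2/2 = 151875/2 ≈ 75937.5

Turán's theorem: ex(n, K_{r+1}) is achieved by the complete r-partite Turán graph T(n, r) with parts as balanced as possible, and is at most (1 − 1/r) · n^2/2. For r = 4, n = 450: the density bound is (3/4) · 202500/2 = 151875/2 ≈ 75937.5. The integer-valued extremum is e(T(450, 4)) = 75937, which is strictly less than the density bound 151875/2 since 4 ∤ 450 (the parts of T(450, 4) cannot all be equal).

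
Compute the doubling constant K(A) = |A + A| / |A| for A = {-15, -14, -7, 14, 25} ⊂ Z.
K = |A + A| / |A| = 15/5 = 3

Enumerate A + A = {a + b : a, b ∈ A}. With |A| = 5, there are |A|^2 = 25 ordered sum pairs; collecting distinct values, A + A = {-30, -29, -28, -22, -21, -14, -1, 0, 7, 10, 11, 18, 28, 39, 50}, so |A + A| = 15. Thus K = 15/5 = 3. For comparison, the minimum possible |A + A| over all 5-element sets is 2·5 − 1 = 9 (so min K = 9/5), attained only by arithmetic progressions.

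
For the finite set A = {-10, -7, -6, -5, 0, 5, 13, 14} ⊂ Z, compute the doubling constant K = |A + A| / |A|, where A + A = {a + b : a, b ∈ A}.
K = |A + A| / |A| = 30/8 = 15/4

Enumerate A + A = {a + b : a, b ∈ A}. With |A| = 8, there are |A|^2 = 64 ordered sum pairs; collecting distinct values, A + A = {-20, -17, -16, -15, -14, -13, -12, -11, -10, -7, -6, -5, -2, -1, 0, 3, 4, 5, 6, 7, 8, 9, 10, 13, 14, 18, 19, 26, 27, 28}, so |A + A| = 30. Thus K = 30/8 = 15/4. For comparison, the minimum possible |A + A| over all 8-element sets is 2·8 − 1 = 15 (so min K = 15/8), attained only by arithmetic progressions.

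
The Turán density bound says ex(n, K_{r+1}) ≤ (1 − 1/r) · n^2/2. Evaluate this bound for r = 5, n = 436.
Turán density bound = (4/5) · 436^2/2 = 380192/5 ≈ 76038.4

Turán's theorem: ex(n, K_{r+1}) is achieved by the complete r-partite Turán graph T(n, r) with parts as balanced as possible, and is at most (1 − 1/r) · n^2/2. For r = 5, n = 436: the density bound is (4/5) · 190096/2 = 380192/5 ≈ 76038.4. The integer-valued extremum is e(T(436, 5)) = 76038, which is strictly less than the density bound 380192/5 since 5 ∤ 436 (the parts of T(436, 5) cannot all be equal).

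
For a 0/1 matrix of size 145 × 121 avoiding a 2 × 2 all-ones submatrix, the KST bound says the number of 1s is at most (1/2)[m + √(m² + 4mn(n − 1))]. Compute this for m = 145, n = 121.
z(145, 121; 2, 2) ≤ (1/2)[145 + √(145² + 4·145·121·120)] = (1/2)[145 + √8442625] = 1525.3098

Kővári–Sós–Turán: let r_1, ..., r_145 be the row sums and z = Σ r_i the total number of 1s. Each pair of columns can share at most one row with both entries 1 (else a 2×2 all-ones block appears), so Σ_i C(r_i, 2) ≤ C(121, 2) = 7260. By convexity Σ_i C(r_i, 2) ≥ 145·C(z/145, 2) = z(z − 145)/(2·145), giving z² − 145z − 145·121·120 ≤ 0 and hence z ≤ (1/2)[145 + √(21025 + 4·2105400)] = (1/2)[145 + √8442625] ≈ (1/2)(145 + 2905.6196) = 1525.3098.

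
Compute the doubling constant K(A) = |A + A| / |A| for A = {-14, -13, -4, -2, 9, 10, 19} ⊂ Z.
K = |A + A| / |A| = 24/7

Enumerate A + A = {a + b : a, b ∈ A}. With |A| = 7, there are |A|^2 = 49 ordered sum pairs; collecting distinct values, A + A = {-28, -27, -26, -18, -17, -16, -15, -8, -6, -5, -4, -3, 5, 6, 7, 8, 15, 17, 18, 19, 20, 28, 29, 38}, so |A + A| = 24. Thus K = 24/7. For comparison, the minimum possible |A + A| over all 7-element sets is 2·7 − 1 = 13 (so min K = 13/7), attained only by arithmetic progressions.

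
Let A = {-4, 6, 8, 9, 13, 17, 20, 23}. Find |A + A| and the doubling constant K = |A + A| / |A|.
K = |A + A| / |A| = 30/8 = 15/4

Enumerate A + A = {a + b : a, b ∈ A}. With |A| = 8, there are |A|^2 = 64 ordered sum pairs; collecting distinct values, A + A = {-8, 2, 4, 5, 9, 12, 13, 14, 15, 16, 17, 18, 19, 21, 22, 23, 25, 26, 28, 29, 30, 31, 32, 33, 34, 36, 37, 40, 43, 46}, so |A + A| = 30. Thus K = 30/8 = 15/4. For comparison, the minimum possible |A + A| over all 8-element sets is 2·8 − 1 = 15 (so min K = 15/8), attained only by arithmetic progressions.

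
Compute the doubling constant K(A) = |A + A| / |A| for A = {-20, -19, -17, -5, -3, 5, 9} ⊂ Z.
K = |A + A| / |A| = 25/7

Enumerate A + A = {a + b : a, b ∈ A}. With |A| = 7, there are |A|^2 = 49 ordered sum pairs; collecting distinct values, A + A = {-40, -39, -38, -37, -36, -34, -25, -24, -23, -22, -20, -15, -14, -12, -11, -10, -8, -6, 0, 2, 4, 6, 10, 14, 18}, so |A + A| = 25. Thus K = 25/7. For comparison, the minimum possible |A + A| over all 7-element sets is 2·7 − 1 = 13 (so min K = 13/7), attained only by arithmetic progressions.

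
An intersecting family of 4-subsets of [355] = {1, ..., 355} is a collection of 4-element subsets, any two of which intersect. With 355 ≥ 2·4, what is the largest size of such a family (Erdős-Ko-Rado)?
max |F| = C(354, 3) = 7331104

Erdős-Ko-Rado (1961): when n ≥ 2k, max |F| = C(n−1, k−1). The bound is attained by the star {A : i ∈ A} for any fixed i ∈ [n]. Here C(355−1, 4−1) = C(354, 3) = 7331104.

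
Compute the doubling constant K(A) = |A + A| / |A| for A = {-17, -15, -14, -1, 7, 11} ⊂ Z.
K = |A + A| / |A| = 21/6 = 7/2

Enumerate A + A = {a + b : a, b ∈ A}. With |A| = 6, there are |A|^2 = 36 ordered sum pairs; collecting distinct values, A + A = {-34, -32, -31, -30, -29, -28, -18, -16, -15, -10, -8, -7, -6, -4, -3, -2, 6, 10, 14, 18, 22}, so |A + A| = 21. Thus K = 21/6 = 7/2. For comparison, the minimum possible |A + A| over all 6-element sets is 2·6 − 1 = 11 (so min K = 11/6), attained only by arithmetic progressions.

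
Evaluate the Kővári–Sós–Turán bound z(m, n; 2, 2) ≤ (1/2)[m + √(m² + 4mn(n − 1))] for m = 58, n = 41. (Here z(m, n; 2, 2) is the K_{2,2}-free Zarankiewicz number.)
z(58, 41; 2, 2) ≤ (1/2)[58 + √(58² + 4·58·41·40)] = (1/2)[58 + √383844] = 338.7757

Kővári–Sós–Turán: let r_1, ..., r_58 be the row sums and z = Σ r_i the total number of 1s. Each pair of columns can share at most one row with both entries 1 (else a 2×2 all-ones block appears), so Σ_i C(r_i, 2) ≤ C(41, 2) = 820. By convexity Σ_i C(r_i, 2) ≥ 58·C(z/58, 2) = z(z − 58)/(2·58), giving z² − 58z − 58·41·40 ≤ 0 and hence z ≤ (1/2)[58 + √(3364 + 4·95120)] = (1/2)[58 + √383844] ≈ (1/2)(58 + 619.5515) = 338.7757.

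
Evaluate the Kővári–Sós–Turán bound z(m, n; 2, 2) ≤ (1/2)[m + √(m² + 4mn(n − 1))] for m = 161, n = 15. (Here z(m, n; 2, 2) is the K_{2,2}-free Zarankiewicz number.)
z(161, 15; 2, 2) ≤ (1/2)[161 + √(161² + 4·161·15·14)] = (1/2)[161 + √161161] = 281.2243

Kővári–Sós–Turán: let r_1, ..., r_161 be the row sums and z = Σ r_i the total number of 1s. Each pair of columns can share at most one row with both entries 1 (else a 2×2 all-ones block appears), so Σ_i C(r_i, 2) ≤ C(15, 2) = 105. By convexity Σ_i C(r_i, 2) ≥ 161·C(z/161, 2) = z(z − 161)/(2·161), giving z² − 161z − 161·15·14 ≤ 0 and hence z ≤ (1/2)[161 + √(25921 + 4·33810)] = (1/2)[161 + √161161] ≈ (1/2)(161 + 401.4486) = 281.2243.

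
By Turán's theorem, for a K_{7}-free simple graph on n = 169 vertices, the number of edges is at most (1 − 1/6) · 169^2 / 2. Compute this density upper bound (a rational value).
Turán density bound = (5/6) · 169^2/2 = 142805/12 ≈ 11900.4167

Turán's theorem: ex(n, K_{r+1}) is achieved by the complete r-partite Turán graph T(n, r) with parts as balanced as possible, and is at most (1 − 1/r) · n^2/2. For r = 6, n = 169: the density bound is (5/6) · 28561/2 = 142805/12 ≈ 11900.4167. The integer-valued extremum is e(T(169, 6)) = 11900, which is strictly less than the density bound 142805/12 since 6 ∤ 169 (the parts of T(169, 6) cannot all be equal).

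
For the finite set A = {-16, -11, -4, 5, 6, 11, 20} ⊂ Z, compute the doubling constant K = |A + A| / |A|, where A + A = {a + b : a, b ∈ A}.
K = |A + A| / |A| = 26/7

Enumerate A + A = {a + b : a, b ∈ A}. With |A| = 7, there are |A|^2 = 49 ordered sum pairs; collecting distinct values, A + A = {-32, -27, -22, -20, -15, -11, -10, -8, -6, -5, 0, 1, 2, 4, 7, 9, 10, 11, 12, 16, 17, 22, 25, 26, 31, 40}, so |A + A| = 26. Thus K = 26/7. For comparison, the minimum possible |A + A| over all 7-element sets is 2·7 − 1 = 13 (so min K = 13/7), attained only by arithmetic progressions.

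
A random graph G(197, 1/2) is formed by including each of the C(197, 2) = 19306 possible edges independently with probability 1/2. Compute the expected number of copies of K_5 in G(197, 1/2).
E[# K_5] = C(197, 5) · (1/2)^C(5, 2) = 2349279569 / 2^10 ≈ 2294218.329102

For each 5-subset S of vertices (there are C(197, 5) = 2349279569 such S), let X_S = 1 if S induces a K_5 (all C(5, 2) = 10 edges present). Then P(X_S = 1) = (1/2)^10 = 1/1024. By linearity of expectation, E[# K_5] = C(197, 5) · (1/2)^10 = 2349279569 / 1024 ≈ 2294218.329102.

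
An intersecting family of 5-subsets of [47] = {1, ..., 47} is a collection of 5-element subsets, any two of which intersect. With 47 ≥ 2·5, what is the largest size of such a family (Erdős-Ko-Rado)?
max |F| = C(46, 4) = 163185

The Erdős-Ko-Rado theorem states: for n ≥ 2k, an intersecting family of k-subsets of an n-element set has size at most C(n − 1, k − 1), with equality for 'star' families {A ⊆ [n] : |A| = k, i ∈ A} (fix an element i). For n = 47, k = 5: C(46, 4) = 163185.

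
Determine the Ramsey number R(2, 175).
R(2, 175) = 175

R(2, k) = k for all k ≥ 2: in a 2-colouring of K_k, either some edge is red (a red K_2) or all edges are blue (a blue K_k). And K_{174} coloured all-blue has no blue K_175, so R(2, 175) > 174. Hence R(2, 175) = 175.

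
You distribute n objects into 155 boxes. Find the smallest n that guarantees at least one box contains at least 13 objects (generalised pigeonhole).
n = (13 − 1)·155 + 1 = 1861

By the generalised pigeonhole principle, to guarantee some box contains ≥ r objects we need more than (r − 1) · k objects total. Threshold: n = (r − 1) · k + 1. With r = 13 and k = 155: n = 12 · 155 + 1 = 1860 + 1 = 1861. For n = 1860 = 12 · 155, we can put exactly 12 objects in every box, avoiding 13 in any single one — so 1861 is tight.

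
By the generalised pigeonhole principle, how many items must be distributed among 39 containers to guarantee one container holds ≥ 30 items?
n = (30 − 1)·39 + 1 = 1132

By the generalised pigeonhole principle, to guarantee some box contains ≥ r objects we need more than (r − 1) · k objects total. Threshold: n = (r − 1) · k + 1. With r = 30 and k = 39: n = 29 · 39 + 1 = 1131 + 1 = 1132. For n = 1131 = 29 · 39, we can put exactly 29 objects in every box, avoiding 30 in any single one — so 1132 is tight.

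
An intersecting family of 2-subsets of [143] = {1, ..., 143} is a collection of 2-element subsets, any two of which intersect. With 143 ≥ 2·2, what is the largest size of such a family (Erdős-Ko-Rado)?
max |F| = C(142, 1) = 142

The Erdős-Ko-Rado theorem states: for n ≥ 2k, an intersecting family of k-subsets of an n-element set has size at most C(n − 1, k − 1), with equality for 'star' families {A ⊆ [n] : |A| = k, i ∈ A} (fix an element i). For n = 143, k = 2: C(142, 1) = 142.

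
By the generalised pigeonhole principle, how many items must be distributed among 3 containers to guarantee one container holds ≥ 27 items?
n = (27 − 1)·3 + 1 = 79

By the generalised pigeonhole principle, to guarantee some box contains ≥ r objects we need more than (r − 1) · k objects total. Threshold: n = (r − 1) · k + 1. With r = 27 and k = 3: n = 26 · 3 + 1 = 78 + 1 = 79. For n = 78 = 26 · 3, we can put exactly 26 objects in every box, avoiding 27 in any single one — so 79 is tight.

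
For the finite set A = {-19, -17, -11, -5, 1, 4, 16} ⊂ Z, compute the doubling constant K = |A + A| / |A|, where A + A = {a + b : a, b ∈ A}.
K = |A + A| / |A| = 23/7

Enumerate A + A = {a + b : a, b ∈ A}. With |A| = 7, there are |A|^2 = 49 ordered sum pairs; collecting distinct values, A + A = {-38, -36, -34, -30, -28, -24, -22, -18, -16, -15, -13, -10, -7, -4, -3, -1, 2, 5, 8, 11, 17, 20, 32}, so |A + A| = 23. Thus K = 23/7. For comparison, the minimum possible |A + A| over all 7-element sets is 2·7 − 1 = 13 (so min K = 13/7), attained only by arithmetic progressions.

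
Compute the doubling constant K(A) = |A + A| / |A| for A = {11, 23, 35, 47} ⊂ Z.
K = |A + A| / |A| = 7/4

Enumerate A + A = {a + b : a, b ∈ A}. With |A| = 4, there are |A|^2 = 16 ordered sum pairs; collecting distinct values, A + A = {22, 34, 46, 58, 70, 82, 94}, so |A + A| = 7. Thus K = 7/4. Here |A + A| = 2|A| − 1 = 7, the minimum possible — so K = 7/4 is minimal, which holds iff A is an arithmetic progression.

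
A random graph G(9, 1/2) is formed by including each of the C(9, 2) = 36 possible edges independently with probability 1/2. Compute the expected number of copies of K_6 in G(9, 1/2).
E[# K_6] = C(9, 6) · (1/2)^C(6, 2) = 84 / 2^15 = 21/8192 ≈ 0.002563

For each 6-subset S of vertices (there are C(9, 6) = 84 such S), let X_S = 1 if S induces a K_6 (all C(6, 2) = 15 edges present). Then P(X_S = 1) = (1/2)^15 = 1/32768. By linearity of expectation, E[# K_6] = C(9, 6) · (1/2)^15 = 84 / 32768 = 21/8192 ≈ 0.002563.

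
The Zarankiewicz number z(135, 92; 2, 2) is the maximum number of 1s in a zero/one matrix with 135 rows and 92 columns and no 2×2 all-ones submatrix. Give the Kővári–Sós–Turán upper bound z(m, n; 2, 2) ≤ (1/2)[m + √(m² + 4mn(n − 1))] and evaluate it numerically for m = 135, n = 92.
z(135, 92; 2, 2) ≤ (1/2)[135 + √(135² + 4·135·92·91)] = (1/2)[135 + √4539105] = 1132.7588

Kővári–Sós–Turán: let r_1, ..., r_135 be the row sums and z = Σ r_i the total number of 1s. Each pair of columns can share at most one row with both entries 1 (else a 2×2 all-ones block appears), so Σ_i C(r_i, 2) ≤ C(92, 2) = 4186. By convexity Σ_i C(r_i, 2) ≥ 135·C(z/135, 2) = z(z − 135)/(2·135), giving z² − 135z − 135·92·91 ≤ 0 and hence z ≤ (1/2)[135 + √(18225 + 4·1130220)] = (1/2)[135 + √4539105] ≈ (1/2)(135 + 2130.5175) = 1132.7588.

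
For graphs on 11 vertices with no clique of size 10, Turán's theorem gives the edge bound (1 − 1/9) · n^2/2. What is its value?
Turán density bound = (8/9) · 11^2/2 = 484/9 ≈ 53.7778

Turán's theorem: ex(n, K_{r+1}) is achieved by the complete r-partite Turán graph T(n, r) with parts as balanced as possible, and is at most (1 − 1/r) · n^2/2. For r = 9, n = 11: the density bound is (8/9) · 121/2 = 484/9 ≈ 53.7778. The integer-valued extremum is e(T(11, 9)) = 53, which is strictly less than the density bound 484/9 since 9 ∤ 11 (the parts of T(11, 9) cannot all be equal).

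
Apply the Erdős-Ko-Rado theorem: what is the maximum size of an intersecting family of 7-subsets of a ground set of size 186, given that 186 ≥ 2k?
max |F| = C(185, 6) = 51301564860

Erdős-Ko-Rado (1961): when n ≥ 2k, max |F| = C(n−1, k−1). The bound is attained by the star {A : i ∈ A} for any fixed i ∈ [n]. Here C(186−1, 7−1) = C(185, 6) = 51301564860.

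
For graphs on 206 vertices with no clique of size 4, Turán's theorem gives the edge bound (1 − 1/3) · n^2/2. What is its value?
Turán density bound = (2/3) · 206^2/2 = 42436/3 ≈ 14145.3333

Turán's theorem: ex(n, K_{r+1}) is achieved by the complete r-partite Turán graph T(n, r) with parts as balanced as possible, and is at most (1 − 1/r) · n^2/2. For r = 3, n = 206: the density bound is (2/3) · 42436/2 = 42436/3 ≈ 14145.3333. The integer-valued extremum is e(T(206, 3)) = 14145, which is strictly less than the density bound 42436/3 since 3 ∤ 206 (the parts of T(206, 3) cannot all be equal).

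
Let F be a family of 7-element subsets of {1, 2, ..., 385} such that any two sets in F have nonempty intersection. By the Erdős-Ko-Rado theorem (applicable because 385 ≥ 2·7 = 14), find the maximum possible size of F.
max |F| = C(384, 6) = 4281625192384

Erdős-Ko-Rado (1961): when n ≥ 2k, max |F| = C(n−1, k−1). The bound is attained by the star {A : i ∈ A} for any fixed i ∈ [n]. Here C(385−1, 7−1) = C(384, 6) = 4281625192384.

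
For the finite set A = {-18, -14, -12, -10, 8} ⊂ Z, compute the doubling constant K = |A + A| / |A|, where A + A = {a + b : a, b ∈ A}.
K = |A + A| / |A| = 13/5

Enumerate A + A = {a + b : a, b ∈ A}. With |A| = 5, there are |A|^2 = 25 ordered sum pairs; collecting distinct values, A + A = {-36, -32, -30, -28, -26, -24, -22, -20, -10, -6, -4, -2, 16}, so |A + A| = 13. Thus K = 13/5. For comparison, the minimum possible |A + A| over all 5-element sets is 2·5 − 1 = 9 (so min K = 9/5), attained only by arithmetic progressions.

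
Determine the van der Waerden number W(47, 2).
W(47, 2) = 47 + 1 = 48

A 2-term AP is any pair of integers, so a monochromatic 2-AP exists iff some colour is used at least twice. With 47 colours, the colouring i ↦ i on {1, ..., 47} uses each colour once, avoiding any monochromatic pair, so W(47, 2) > 47. For {1, ..., 48}, pigeonhole forces two integers of the same colour, which form a monochromatic 2-AP. Hence W(47, 2) = 48.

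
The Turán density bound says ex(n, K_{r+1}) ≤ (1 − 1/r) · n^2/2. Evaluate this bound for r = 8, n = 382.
Turán density bound = (7/8) · 382^2/2 = 255367/4 ≈ 63841.75

Turán's theorem: ex(n, K_{r+1}) is achieved by the complete r-partite Turán graph T(n, r) with parts as balanced as possible, and is at most (1 − 1/r) · n^2/2. For r = 8, n = 382: the density bound is (7/8) · 145924/2 = 255367/4 ≈ 63841.75. The integer-valued extremum is e(T(382, 8)) = 63841, which is strictly less than the density bound 255367/4 since 8 ∤ 382 (the parts of T(382, 8) cannot all be equal).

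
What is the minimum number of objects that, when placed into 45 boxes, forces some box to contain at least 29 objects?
n = (29 − 1)·45 + 1 = 1261

By the generalised pigeonhole principle, to guarantee some box contains ≥ r objects we need more than (r − 1) · k objects total. Threshold: n = (r − 1) · k + 1. With r = 29 and k = 45: n = 28 · 45 + 1 = 1260 + 1 = 1261. For n = 1260 = 28 · 45, we can put exactly 28 objects in every box, avoiding 29 in any single one — so 1261 is tight.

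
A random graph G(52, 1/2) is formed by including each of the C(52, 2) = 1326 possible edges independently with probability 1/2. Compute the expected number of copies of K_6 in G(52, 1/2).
E[# K_6] = C(52, 6) · (1/2)^C(6, 2) = 20358520 / 2^15 = 2544815/4096 ≈ 621.292725

For each 6-subset S of vertices (there are C(52, 6) = 20358520 such S), let X_S = 1 if S induces a K_6 (all C(6, 2) = 15 edges present). Then P(X_S = 1) = (1/2)^15 = 1/32768. By linearity of expectation, E[# K_6] = C(52, 6) · (1/2)^15 = 20358520 / 32768 = 2544815/4096 ≈ 621.292725.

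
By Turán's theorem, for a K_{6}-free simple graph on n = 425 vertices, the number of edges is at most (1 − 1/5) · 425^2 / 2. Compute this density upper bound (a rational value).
Turán density bound = (4/5) · 425^2/2 = 72250

Turán's theorem: ex(n, K_{r+1}) is achieved by the complete r-partite Turán graph T(n, r) with parts as balanced as possible, and is at most (1 − 1/r) · n^2/2. For r = 5, n = 425: the density bound is (4/5) · 180625/2 = 72250. Since 5 ∣ 425, the Turán graph T(425, 5) has parts of equal size 85, and its edge count e(T(425, 5)) = 72250 attains the density bound exactly.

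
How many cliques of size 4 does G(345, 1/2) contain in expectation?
E[# K_4] = C(345, 4) · (1/2)^C(4, 2) = 580078170 / 2^6 = 290039085/32 = 9063721.40625

For each 4-subset S of vertices (there are C(345, 4) = 580078170 such S), let X_S = 1 if S induces a K_4 (all C(4, 2) = 6 edges present). Then P(X_S = 1) = (1/2)^6 = 1/64. By linearity of expectation, E[# K_4] = C(345, 4) · (1/2)^6 = 580078170 / 64 = 290039085/32 = 9063721.40625.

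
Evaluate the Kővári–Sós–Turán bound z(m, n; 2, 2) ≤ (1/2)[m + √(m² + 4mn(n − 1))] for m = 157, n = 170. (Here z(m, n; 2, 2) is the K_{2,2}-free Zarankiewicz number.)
z(157, 170; 2, 2) ≤ (1/2)[157 + √(157² + 4·157·170·169)] = (1/2)[157 + √18067089] = 2203.7699

Kővári–Sós–Turán: let r_1, ..., r_157 be the row sums and z = Σ r_i the total number of 1s. Each pair of columns can share at most one row with both entries 1 (else a 2×2 all-ones block appears), so Σ_i C(r_i, 2) ≤ C(170, 2) = 14365. By convexity Σ_i C(r_i, 2) ≥ 157·C(z/157, 2) = z(z − 157)/(2·157), giving z² − 157z − 157·170·169 ≤ 0 and hence z ≤ (1/2)[157 + √(24649 + 4·4510610)] = (1/2)[157 + √18067089] ≈ (1/2)(157 + 4250.5398) = 2203.7699.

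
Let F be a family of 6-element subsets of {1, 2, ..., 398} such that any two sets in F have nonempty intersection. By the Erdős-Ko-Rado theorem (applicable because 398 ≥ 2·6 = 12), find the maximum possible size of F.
max |F| = C(397, 5) = 80129109159

The Erdős-Ko-Rado theorem states: for n ≥ 2k, an intersecting family of k-subsets of an n-element set has size at most C(n − 1, k − 1), with equality for 'star' families {A ⊆ [n] : |A| = k, i ∈ A} (fix an element i). For n = 398, k = 6: C(397, 5) = 80129109159.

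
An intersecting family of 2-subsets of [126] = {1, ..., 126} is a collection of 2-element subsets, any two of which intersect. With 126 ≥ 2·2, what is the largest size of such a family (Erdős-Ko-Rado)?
max |F| = C(125, 1) = 125

The Erdős-Ko-Rado theorem states: for n ≥ 2k, an intersecting family of k-subsets of an n-element set has size at most C(n − 1, k − 1), with equality for 'star' families {A ⊆ [n] : |A| = k, i ∈ A} (fix an element i). For n = 126, k = 2: C(125, 1) = 125.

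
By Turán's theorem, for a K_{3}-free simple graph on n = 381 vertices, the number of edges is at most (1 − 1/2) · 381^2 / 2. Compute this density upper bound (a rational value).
Turán density bound = (1/2) · 381^2/2 = 145161/4 ≈ 36290.25

Turán's theorem: ex(n, K_{r+1}) is achieved by the complete r-partite Turán graph T(n, r) with parts as balanced as possible, and is at most (1 − 1/r) · n^2/2. For r = 2, n = 381: the density bound is (1/2) · 145161/2 = 145161/4 ≈ 36290.25. The integer-valued extremum is e(T(381, 2)) = 36290, which is strictly less than the density bound 145161/4 since 2 ∤ 381 (the parts of T(381, 2) cannot all be equal).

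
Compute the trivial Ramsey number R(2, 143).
R(2, 143) = 143

R(2, k) = k for all k ≥ 2: in a 2-colouring of K_k, either some edge is red (a red K_2) or all edges are blue (a blue K_k). And K_{142} coloured all-blue has no blue K_143, so R(2, 143) > 142. Hence R(2, 143) = 143.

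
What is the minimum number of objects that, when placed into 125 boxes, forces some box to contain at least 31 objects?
n = (31 − 1)·125 + 1 = 3751

By the generalised pigeonhole principle, to guarantee some box contains ≥ r objects we need more than (r − 1) · k objects total. Threshold: n = (r − 1) · k + 1. With r = 31 and k = 125: n = 30 · 125 + 1 = 3750 + 1 = 3751. For n = 3750 = 30 · 125, we can put exactly 30 objects in every box, avoiding 31 in any single one — so 3751 is tight.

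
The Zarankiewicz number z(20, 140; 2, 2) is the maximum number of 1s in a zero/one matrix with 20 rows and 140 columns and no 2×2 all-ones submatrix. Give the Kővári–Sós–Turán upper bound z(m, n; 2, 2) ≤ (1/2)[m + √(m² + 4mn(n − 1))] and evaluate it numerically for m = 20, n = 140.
z(20, 140; 2, 2) ≤ (1/2)[20 + √(20² + 4·20·140·139)] = (1/2)[20 + √1557200] = 633.9391

Kővári–Sós–Turán: let r_1, ..., r_20 be the row sums and z = Σ r_i the total number of 1s. Each pair of columns can share at most one row with both entries 1 (else a 2×2 all-ones block appears), so Σ_i C(r_i, 2) ≤ C(140, 2) = 9730. By convexity Σ_i C(r_i, 2) ≥ 20·C(z/20, 2) = z(z − 20)/(2·20), giving z² − 20z − 20·140·139 ≤ 0 and hence z ≤ (1/2)[20 + √(400 + 4·389200)] = (1/2)[20 + √1557200] ≈ (1/2)(20 + 1247.8782) = 633.9391.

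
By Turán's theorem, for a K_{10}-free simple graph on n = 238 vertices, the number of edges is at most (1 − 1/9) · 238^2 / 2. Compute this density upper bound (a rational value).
Turán density bound = (8/9) · 238^2/2 = 226576/9 ≈ 25175.1111

Turán's theorem: ex(n, K_{r+1}) is achieved by the complete r-partite Turán graph T(n, r) with parts as balanced as possible, and is at most (1 − 1/r) · n^2/2. For r = 9, n = 238: the density bound is (8/9) · 56644/2 = 226576/9 ≈ 25175.1111. The integer-valued extremum is e(T(238, 9)) = 25174, which is strictly less than the density bound 226576/9 since 9 ∤ 238 (the parts of T(238, 9) cannot all be equal).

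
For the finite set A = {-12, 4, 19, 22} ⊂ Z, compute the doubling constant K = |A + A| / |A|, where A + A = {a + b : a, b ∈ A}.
K = |A + A| / |A| = 10/4 = 5/2

Enumerate A + A = {a + b : a, b ∈ A}. With |A| = 4, there are |A|^2 = 16 ordered sum pairs; collecting distinct values, A + A = {-24, -8, 7, 8, 10, 23, 26, 38, 41, 44}, so |A + A| = 10. Thus K = 10/4 = 5/2. For comparison, the minimum possible |A + A| over all 4-element sets is 2·4 − 1 = 7 (so min K = 7/4), attained only by arithmetic progressions.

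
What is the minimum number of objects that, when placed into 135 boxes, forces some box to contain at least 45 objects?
n = (45 − 1)·135 + 1 = 5941

By the generalised pigeonhole principle, to guarantee some box contains ≥ r objects we need more than (r − 1) · k objects total. Threshold: n = (r − 1) · k + 1. With r = 45 and k = 135: n = 44 · 135 + 1 = 5940 + 1 = 5941. For n = 5940 = 44 · 135, we can put exactly 44 objects in every box, avoiding 45 in any single one — so 5941 is tight.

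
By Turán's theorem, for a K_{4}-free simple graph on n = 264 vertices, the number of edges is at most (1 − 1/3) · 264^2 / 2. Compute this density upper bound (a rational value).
Turán density bound = (2/3) · 264^2/2 = 23232

Turán's theorem: ex(n, K_{r+1}) is achieved by the complete r-partite Turán graph T(n, r) with parts as balanced as possible, and is at most (1 − 1/r) · n^2/2. For r = 3, n = 264: the density bound is (2/3) · 69696/2 = 23232. Since 3 ∣ 264, the Turán graph T(264, 3) has parts of equal size 88, and its edge count e(T(264, 3)) = 23232 attains the density bound exactly.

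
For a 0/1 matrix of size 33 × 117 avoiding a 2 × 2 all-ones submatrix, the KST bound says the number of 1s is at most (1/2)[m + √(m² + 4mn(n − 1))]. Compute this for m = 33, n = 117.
z(33, 117; 2, 2) ≤ (1/2)[33 + √(33² + 4·33·117·116)] = (1/2)[33 + √1792593] = 685.9388

Kővári–Sós–Turán: let r_1, ..., r_33 be the row sums and z = Σ r_i the total number of 1s. Each pair of columns can share at most one row with both entries 1 (else a 2×2 all-ones block appears), so Σ_i C(r_i, 2) ≤ C(117, 2) = 6786. By convexity Σ_i C(r_i, 2) ≥ 33·C(z/33, 2) = z(z − 33)/(2·33), giving z² − 33z − 33·117·116 ≤ 0 and hence z ≤ (1/2)[33 + √(1089 + 4·447876)] = (1/2)[33 + √1792593] ≈ (1/2)(33 + 1338.8775) = 685.9388.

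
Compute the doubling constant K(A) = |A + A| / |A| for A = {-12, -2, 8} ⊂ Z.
K = |A + A| / |A| = 5/3

Enumerate A + A = {a + b : a, b ∈ A}. With |A| = 3, there are |A|^2 = 9 ordered sum pairs; collecting distinct values, A + A = {-24, -14, -4, 6, 16}, so |A + A| = 5. Thus K = 5/3. Here |A + A| = 2|A| − 1 = 5, the minimum possible — so K = 5/3 is minimal, which holds iff A is an arithmetic progression.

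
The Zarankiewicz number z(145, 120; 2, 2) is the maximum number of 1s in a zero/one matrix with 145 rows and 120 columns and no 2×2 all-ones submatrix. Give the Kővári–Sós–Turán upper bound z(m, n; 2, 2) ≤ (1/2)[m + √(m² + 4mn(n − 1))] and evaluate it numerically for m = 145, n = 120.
z(145, 120; 2, 2) ≤ (1/2)[145 + √(145² + 4·145·120·119)] = (1/2)[145 + √8303425] = 1513.2832

Kővári–Sós–Turán: let r_1, ..., r_145 be the row sums and z = Σ r_i the total number of 1s. Each pair of columns can share at most one row with both entries 1 (else a 2×2 all-ones block appears), so Σ_i C(r_i, 2) ≤ C(120, 2) = 7140. By convexity Σ_i C(r_i, 2) ≥ 145·C(z/145, 2) = z(z − 145)/(2·145), giving z² − 145z − 145·120·119 ≤ 0 and hence z ≤ (1/2)[145 + √(21025 + 4·2070600)] = (1/2)[145 + √8303425] ≈ (1/2)(145 + 2881.5664) = 1513.2832.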